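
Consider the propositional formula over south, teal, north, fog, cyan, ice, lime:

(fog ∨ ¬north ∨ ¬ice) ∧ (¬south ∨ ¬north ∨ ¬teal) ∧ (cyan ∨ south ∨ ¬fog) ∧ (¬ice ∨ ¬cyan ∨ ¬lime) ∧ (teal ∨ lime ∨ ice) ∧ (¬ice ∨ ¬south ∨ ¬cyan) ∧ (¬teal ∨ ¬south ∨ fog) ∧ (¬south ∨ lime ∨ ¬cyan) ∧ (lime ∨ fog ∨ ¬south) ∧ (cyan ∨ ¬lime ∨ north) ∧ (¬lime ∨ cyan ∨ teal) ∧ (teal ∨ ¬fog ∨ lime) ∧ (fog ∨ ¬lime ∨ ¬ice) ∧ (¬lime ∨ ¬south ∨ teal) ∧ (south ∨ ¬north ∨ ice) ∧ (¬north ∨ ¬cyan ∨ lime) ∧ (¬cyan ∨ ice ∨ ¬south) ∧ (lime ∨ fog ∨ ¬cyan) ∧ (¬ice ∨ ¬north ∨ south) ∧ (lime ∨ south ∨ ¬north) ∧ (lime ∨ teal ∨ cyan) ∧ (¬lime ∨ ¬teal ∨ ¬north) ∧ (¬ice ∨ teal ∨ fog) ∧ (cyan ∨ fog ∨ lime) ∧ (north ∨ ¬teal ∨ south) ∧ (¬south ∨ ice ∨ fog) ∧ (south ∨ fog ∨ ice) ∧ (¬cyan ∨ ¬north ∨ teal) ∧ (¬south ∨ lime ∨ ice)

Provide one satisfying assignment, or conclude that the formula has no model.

Suppose fog = True.
Suppose cyan = False.
From the singleton clause (south), south = True.
Suppose north = False.
From the singleton clause (¬lime), lime = False.
From the singleton clause (teal), teal = True.
From the singleton clause (ice), ice = True.
Every clause now holds.

south=True; teal=True; north=False; fog=True; cyan=False; ice=True; lime=False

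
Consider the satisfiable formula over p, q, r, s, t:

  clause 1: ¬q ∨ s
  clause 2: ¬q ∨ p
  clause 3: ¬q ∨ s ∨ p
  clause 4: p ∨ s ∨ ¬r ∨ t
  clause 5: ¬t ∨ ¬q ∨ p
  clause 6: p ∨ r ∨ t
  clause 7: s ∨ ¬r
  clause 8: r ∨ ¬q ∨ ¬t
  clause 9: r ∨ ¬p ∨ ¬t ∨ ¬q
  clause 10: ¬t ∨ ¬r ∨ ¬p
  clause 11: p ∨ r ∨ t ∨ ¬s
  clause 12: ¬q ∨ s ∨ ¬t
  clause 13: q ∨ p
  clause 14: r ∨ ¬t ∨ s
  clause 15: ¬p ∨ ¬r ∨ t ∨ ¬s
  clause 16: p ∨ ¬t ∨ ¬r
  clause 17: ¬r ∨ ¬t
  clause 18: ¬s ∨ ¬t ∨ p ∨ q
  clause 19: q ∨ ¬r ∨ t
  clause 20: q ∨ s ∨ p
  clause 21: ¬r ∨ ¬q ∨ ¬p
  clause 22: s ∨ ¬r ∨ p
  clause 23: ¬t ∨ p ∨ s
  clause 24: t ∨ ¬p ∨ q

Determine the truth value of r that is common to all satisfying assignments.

Suppose r = True.
The clause (s) is unit, so s = True.
The clause (¬t) is unit, so t = False.
The clause (¬p) is unit, so p = False.
The clause (¬q) is unit, so q = False.
That conflicts with the unit clause (q).
So every satisfying assignment has r = False.

False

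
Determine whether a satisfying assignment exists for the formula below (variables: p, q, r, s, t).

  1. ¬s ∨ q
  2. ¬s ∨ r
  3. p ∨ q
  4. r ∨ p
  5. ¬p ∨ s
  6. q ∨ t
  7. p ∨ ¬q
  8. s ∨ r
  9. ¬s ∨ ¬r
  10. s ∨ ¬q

No

Branch on s: set s = False.
Unit clause (¬p) forces p = False.
Unit clause (q) forces q = True.
Now (¬q) is unsatisfied and unit — conflict.
Backtrack on s: now try s = True.
Unit clause (q) forces q = True.
Unit clause (r) forces r = True.
Now (¬r) is unsatisfied and unit — conflict.
Neither s = True nor s = False works.
No assignment satisfies every clause.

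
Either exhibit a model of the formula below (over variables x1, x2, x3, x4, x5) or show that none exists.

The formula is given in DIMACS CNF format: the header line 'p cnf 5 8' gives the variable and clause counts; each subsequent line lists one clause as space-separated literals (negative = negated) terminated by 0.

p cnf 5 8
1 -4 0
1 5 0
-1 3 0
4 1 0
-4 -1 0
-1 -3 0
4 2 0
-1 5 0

UNSATISFIABLE

Suppose x1 = True.
The clause (x3) is unit, so x3 = True.
But (¬x3) is also a unit clause — contradiction.
That branch fails; take x1 = False instead.
The clause (¬x4) is unit, so x4 = False.
But (x4) is also a unit clause — contradiction.
Either choice for x1 ends in contradiction.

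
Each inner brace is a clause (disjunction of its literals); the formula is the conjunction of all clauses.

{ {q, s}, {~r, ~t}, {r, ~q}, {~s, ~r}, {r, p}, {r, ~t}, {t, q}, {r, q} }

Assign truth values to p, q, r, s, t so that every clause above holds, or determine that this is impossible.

p: 1, q: 1, r: 1, s: 0, t: 0

Case q = 1:
(r) alone gives r = 1.
(~t) alone gives t = 0.
(~s) alone gives s = 0.
All clauses hold; p can take either value.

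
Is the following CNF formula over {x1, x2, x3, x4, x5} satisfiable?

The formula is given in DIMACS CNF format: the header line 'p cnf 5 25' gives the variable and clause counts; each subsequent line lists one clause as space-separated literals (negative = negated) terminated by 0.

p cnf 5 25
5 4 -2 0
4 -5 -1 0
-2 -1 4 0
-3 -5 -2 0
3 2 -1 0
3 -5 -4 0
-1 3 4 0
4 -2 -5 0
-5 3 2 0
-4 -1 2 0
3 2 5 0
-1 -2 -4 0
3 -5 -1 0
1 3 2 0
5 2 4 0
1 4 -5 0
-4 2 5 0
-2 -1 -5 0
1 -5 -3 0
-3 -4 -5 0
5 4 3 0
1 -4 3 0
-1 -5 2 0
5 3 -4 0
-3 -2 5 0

Case x5 = True:
Case x4 = True:
Unit clause (x3) forces x3 = True.
But (¬x3) is also a unit clause — contradiction.
That branch fails; take x4 = False instead.
Unit clause (¬x1) forces x1 = False.
But (x1) is also a unit clause — contradiction.
Both values of x4 lead to a conflict.
That branch fails; take x5 = False instead.
Case x4 = True:
Unit clause (x2) forces x2 = True.
Unit clause (¬x1) forces x1 = False.
Unit clause (x3) forces x3 = True.
But (¬x3) is also a unit clause — contradiction.
That branch fails; take x4 = False instead.
Unit clause (¬x2) forces x2 = False.
But (x2) is also a unit clause — contradiction.
Both values of x4 lead to a conflict.
Both values of x5 lead to a conflict.
No assignment satisfies every clause.

No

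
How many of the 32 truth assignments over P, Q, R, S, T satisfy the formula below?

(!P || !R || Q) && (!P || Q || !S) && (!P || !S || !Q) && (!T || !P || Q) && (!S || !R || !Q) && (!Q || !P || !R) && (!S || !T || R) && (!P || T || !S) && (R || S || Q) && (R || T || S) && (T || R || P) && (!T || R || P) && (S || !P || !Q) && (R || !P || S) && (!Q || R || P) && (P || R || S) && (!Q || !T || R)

There are 2^5 = 32 truth assignments over (P, Q, R, S, T).
Split on S. With S = true, the clauses containing S are satisfied and !S drops from the rest; 2 of the 2^4 = 16 assignments to the other variables satisfy what remains.
With S = false, by the same count on the reduced clause set, 4 assignments work.
Total: 2 + 4 = 6.

6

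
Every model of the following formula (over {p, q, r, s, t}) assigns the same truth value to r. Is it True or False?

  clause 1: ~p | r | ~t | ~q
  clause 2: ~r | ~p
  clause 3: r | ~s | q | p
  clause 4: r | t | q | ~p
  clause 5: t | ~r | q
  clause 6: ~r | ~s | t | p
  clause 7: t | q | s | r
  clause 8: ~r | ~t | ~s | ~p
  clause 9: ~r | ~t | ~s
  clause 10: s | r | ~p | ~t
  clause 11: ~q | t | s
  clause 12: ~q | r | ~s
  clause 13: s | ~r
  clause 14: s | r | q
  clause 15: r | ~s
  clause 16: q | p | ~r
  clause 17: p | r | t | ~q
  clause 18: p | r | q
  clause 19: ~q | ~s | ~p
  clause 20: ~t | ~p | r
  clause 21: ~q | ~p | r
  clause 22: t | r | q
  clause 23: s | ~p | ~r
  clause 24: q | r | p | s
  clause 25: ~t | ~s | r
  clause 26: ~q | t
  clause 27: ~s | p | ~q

False

Suppose r = 1.
(~p) alone gives p = 0.
(s) alone gives s = 1.
(t) alone gives t = 1.
But (~t) is also a unit clause — contradiction.
So every satisfying assignment has r = False.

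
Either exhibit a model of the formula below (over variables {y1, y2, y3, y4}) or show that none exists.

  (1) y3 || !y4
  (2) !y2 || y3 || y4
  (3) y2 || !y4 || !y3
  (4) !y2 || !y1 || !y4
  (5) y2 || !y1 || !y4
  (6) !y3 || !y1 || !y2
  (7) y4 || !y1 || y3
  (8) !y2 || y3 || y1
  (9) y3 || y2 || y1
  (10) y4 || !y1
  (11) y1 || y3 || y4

y1: false; y2: false; y3: true; y4: false

Suppose y3 = true.
Suppose y2 = false.
Unit clause (!y4) forces y4 = false.
Unit clause (!y1) forces y1 = false.
Every clause now holds.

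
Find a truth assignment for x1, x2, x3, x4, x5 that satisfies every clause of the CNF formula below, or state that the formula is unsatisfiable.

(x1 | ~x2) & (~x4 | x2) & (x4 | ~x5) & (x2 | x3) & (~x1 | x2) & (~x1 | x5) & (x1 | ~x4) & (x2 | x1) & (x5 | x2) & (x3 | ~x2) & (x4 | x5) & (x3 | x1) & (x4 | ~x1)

Case x1 = 1:
The clause (x2) is unit, so x2 = 1.
The clause (x5) is unit, so x5 = 1.
The clause (x4) is unit, so x4 = 1.
The clause (x3) is unit, so x3 = 1.
All clauses are satisfied.

x1 ↦ 1,  x2 ↦ 1,  x3 ↦ 1,  x4 ↦ 1,  x5 ↦ 1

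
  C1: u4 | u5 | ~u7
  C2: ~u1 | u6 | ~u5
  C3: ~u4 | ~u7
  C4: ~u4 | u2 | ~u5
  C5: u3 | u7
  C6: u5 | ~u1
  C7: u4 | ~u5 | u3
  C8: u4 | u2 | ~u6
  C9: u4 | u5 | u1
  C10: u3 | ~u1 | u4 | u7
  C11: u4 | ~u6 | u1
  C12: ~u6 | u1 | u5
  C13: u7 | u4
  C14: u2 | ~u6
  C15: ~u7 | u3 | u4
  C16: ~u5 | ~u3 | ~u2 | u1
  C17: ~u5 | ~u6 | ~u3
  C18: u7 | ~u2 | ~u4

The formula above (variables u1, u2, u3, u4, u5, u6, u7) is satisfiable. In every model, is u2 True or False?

Suppose u2 = 1.
Try u4 = 0.
(u7) alone gives u7 = 1.
(u5) alone gives u5 = 1.
(u3) alone gives u3 = 1.
(u1) alone gives u1 = 1.
(u6) alone gives u6 = 1.
That conflicts with the unit clause (~u6).
That branch fails; take u4 = 1 instead.
(~u7) alone gives u7 = 0.
That conflicts with the unit clause (u7).
Either choice for u4 ends in contradiction.
So every satisfying assignment has u2 = False.

False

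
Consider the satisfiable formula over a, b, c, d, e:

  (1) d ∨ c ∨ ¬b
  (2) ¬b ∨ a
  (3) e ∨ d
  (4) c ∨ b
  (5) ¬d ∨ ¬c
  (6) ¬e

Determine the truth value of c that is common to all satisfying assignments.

False

Suppose c = True.
From the singleton clause (¬d), d = False.
From the singleton clause (e), e = True.
But (¬e) is also a unit clause — contradiction.
So every satisfying assignment has c = False.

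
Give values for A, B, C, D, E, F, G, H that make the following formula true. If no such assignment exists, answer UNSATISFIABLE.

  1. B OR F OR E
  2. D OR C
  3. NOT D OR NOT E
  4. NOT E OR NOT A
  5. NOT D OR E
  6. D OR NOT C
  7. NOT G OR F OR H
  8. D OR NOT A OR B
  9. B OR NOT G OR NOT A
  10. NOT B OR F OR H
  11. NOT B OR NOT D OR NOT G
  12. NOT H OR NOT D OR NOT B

UNSATISFIABLE

Branch on D: set D = true.
The clause (NOT E) is unit, so E = false.
That conflicts with the unit clause (E).
Backtrack on D: now try D = false.
The clause (C) is unit, so C = true.
That conflicts with the unit clause (NOT C).
Both values of D lead to a conflict.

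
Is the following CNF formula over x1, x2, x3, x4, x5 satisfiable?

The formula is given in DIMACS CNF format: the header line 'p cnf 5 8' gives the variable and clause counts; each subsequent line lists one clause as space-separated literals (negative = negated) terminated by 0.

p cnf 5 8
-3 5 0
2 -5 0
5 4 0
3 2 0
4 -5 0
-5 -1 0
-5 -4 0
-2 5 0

Unsatisfiable

Branch on x3: set x3 = False.
The clause (x2) is unit, so x2 = True.
The clause (x5) is unit, so x5 = True.
The clause (x4) is unit, so x4 = True.
That conflicts with the unit clause (¬x4).
That branch fails; take x3 = True instead.
The clause (x5) is unit, so x5 = True.
The clause (x2) is unit, so x2 = True.
The clause (x4) is unit, so x4 = True.
That conflicts with the unit clause (¬x4).
Both values of x3 lead to a conflict.
No assignment satisfies every clause.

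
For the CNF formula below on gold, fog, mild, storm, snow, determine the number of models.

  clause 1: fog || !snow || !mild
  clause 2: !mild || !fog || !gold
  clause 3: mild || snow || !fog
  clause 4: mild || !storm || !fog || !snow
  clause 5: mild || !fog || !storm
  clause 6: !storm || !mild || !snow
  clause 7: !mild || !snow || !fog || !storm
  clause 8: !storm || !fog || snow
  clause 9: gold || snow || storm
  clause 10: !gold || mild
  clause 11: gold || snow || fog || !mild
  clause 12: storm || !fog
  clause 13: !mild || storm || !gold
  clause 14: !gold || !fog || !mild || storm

There are 2^5 = 32 truth assignments over (gold, fog, mild, storm, snow).
Split on snow. With snow = true, the clauses containing snow are satisfied and !snow drops from the rest; 2 of the 2^4 = 16 assignments to the other variables satisfy what remains.
With snow = false, by the same count on the reduced clause set, 2 assignments work.
(One model: gold=F, fog=F, mild=F, storm=F, snow=T.)
Total: 2 + 2 = 4.

4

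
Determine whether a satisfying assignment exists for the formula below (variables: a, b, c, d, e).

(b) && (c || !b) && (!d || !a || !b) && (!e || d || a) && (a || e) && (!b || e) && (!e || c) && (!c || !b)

From the singleton clause (b), b = true.
From the singleton clause (c), c = true.
But (!c) is also a unit clause — contradiction.
No assignment satisfies every clause.

Unsatisfiable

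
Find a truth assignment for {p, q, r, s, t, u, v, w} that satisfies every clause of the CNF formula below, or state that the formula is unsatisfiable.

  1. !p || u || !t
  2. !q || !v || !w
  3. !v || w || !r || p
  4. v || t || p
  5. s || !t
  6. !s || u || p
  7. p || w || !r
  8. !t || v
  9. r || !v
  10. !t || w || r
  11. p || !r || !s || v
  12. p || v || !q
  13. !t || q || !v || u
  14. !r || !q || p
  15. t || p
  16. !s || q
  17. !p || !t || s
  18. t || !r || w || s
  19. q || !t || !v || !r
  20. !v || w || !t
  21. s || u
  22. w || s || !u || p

p ↦ true; q ↦ false; r ↦ true; s ↦ false; t ↦ false; u ↦ true; v ↦ false; w ↦ true

Suppose s = false.
The clause (!t) is unit, so t = false.
The clause (p) is unit, so p = true.
The clause (u) is unit, so u = true.
Suppose r = true.
The clause (w) is unit, so w = true.
Suppose q = false.
All clauses hold; v can take either value.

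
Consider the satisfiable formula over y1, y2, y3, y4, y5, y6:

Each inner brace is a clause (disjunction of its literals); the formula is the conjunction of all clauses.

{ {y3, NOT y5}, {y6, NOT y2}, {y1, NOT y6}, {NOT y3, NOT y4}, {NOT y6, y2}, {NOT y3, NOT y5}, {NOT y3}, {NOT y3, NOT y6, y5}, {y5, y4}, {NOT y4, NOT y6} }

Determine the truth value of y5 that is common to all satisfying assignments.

False

Suppose y5 = true.
Unit clause (y3) forces y3 = true.
That conflicts with the unit clause (NOT y3).
So every satisfying assignment has y5 = False.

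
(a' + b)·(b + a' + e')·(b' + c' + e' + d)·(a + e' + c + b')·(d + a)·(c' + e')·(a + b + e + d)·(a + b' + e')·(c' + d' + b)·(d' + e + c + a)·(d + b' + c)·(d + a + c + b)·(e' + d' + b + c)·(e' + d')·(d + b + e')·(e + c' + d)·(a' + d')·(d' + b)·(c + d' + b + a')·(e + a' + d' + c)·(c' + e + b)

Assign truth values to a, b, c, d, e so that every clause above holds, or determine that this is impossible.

a: 0,  b: 1,  c: 1,  d: 1,  e: 0

Suppose a = 0.
The clause (d) is unit, so d = 1.
The clause (e') is unit, so e = 0.
The clause (c) is unit, so c = 1.
The clause (b) is unit, so b = 1.
This assignment satisfies each clause.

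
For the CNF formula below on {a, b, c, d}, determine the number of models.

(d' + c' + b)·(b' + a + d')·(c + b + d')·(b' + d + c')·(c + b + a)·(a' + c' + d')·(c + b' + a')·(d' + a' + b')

There are 2^4 = 16 truth assignments over (a, b, c, d).
Check each against the 8 clauses (columns in the order a, b, c, d):
  F F F F  ✗ fails (c + b + a)
  F F F T  ✗ fails (c + b + d')
  F F T F  ✓ satisfies all
  F F T T  ✗ fails (d' + c' + b)
  F T F F  ✓ satisfies all
  F T F T  ✗ fails (b' + a + d')
  F T T F  ✗ fails (b' + d + c')
  F T T T  ✗ fails (b' + a + d')
  T F F F  ✓ satisfies all
  T F F T  ✗ fails (c + b + d')
  T F T F  ✓ satisfies all
  T F T T  ✗ fails (d' + c' + b)
  T T F F  ✗ fails (c + b' + a')
  T T F T  ✗ fails (c + b' + a')
  T T T F  ✗ fails (b' + d + c')
  T T T T  ✗ fails (a' + c' + d')
4 of the 16 rows are models.

4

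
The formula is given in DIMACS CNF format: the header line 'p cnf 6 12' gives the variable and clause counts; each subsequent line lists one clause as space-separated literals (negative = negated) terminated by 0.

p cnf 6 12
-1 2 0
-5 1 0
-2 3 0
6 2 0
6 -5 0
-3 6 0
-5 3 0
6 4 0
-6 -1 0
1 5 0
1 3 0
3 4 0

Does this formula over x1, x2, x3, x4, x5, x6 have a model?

No, unsatisfiable

Try x1 = False.
From the singleton clause (¬x5), x5 = False.
But (x5) is also a unit clause — contradiction.
Undo x1 and try x1 = True.
From the singleton clause (x2), x2 = True.
From the singleton clause (x3), x3 = True.
From the singleton clause (x6), x6 = True.
But (¬x6) is also a unit clause — contradiction.
Neither x1 = True nor x1 = False works.
No assignment satisfies every clause.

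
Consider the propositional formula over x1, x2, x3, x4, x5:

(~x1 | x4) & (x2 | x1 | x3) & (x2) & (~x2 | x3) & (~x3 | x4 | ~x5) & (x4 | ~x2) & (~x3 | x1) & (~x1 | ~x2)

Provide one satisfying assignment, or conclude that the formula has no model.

(x2) alone gives x2 = 1.
(x3) alone gives x3 = 1.
(x4) alone gives x4 = 1.
(x1) alone gives x1 = 1.
But (~x1) is also a unit clause — contradiction.

UNSATISFIABLE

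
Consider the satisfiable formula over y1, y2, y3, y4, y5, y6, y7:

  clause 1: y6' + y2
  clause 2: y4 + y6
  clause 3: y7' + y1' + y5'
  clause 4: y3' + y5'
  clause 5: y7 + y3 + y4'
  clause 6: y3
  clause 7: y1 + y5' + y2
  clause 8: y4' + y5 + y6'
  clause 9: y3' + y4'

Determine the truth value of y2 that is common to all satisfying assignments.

True

Suppose y2 = 0.
Unit clause (y6') forces y6 = 0.
Unit clause (y4) forces y4 = 1.
Unit clause (y3) forces y3 = 1.
Now (y3') is unsatisfied and unit — conflict.
So every satisfying assignment has y2 = True.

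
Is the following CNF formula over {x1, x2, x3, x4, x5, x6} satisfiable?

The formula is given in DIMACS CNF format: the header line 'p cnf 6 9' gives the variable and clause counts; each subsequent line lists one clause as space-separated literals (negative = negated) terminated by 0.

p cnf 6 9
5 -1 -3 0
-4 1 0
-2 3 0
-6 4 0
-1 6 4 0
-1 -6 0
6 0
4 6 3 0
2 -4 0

No, unsatisfiable

The clause (x6) is unit, so x6 = True.
The clause (x4) is unit, so x4 = True.
The clause (x1) is unit, so x1 = True.
Now (¬x1) is unsatisfied and unit — conflict.
No assignment satisfies every clause.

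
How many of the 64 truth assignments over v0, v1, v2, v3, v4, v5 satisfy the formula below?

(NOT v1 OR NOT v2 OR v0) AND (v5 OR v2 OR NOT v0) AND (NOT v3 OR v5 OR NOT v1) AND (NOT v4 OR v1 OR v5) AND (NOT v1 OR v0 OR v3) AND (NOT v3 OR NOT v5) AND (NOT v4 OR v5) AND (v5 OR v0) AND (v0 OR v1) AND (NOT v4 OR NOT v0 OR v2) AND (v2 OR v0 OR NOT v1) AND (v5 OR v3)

7

There are 2^6 = 64 truth assignments over (v0, v1, v2, v3, v4, v5).
Split on v1. With v1 = true, the clauses containing v1 are satisfied and NOT v1 drops from the rest; 3 of the 2^5 = 32 assignments to the other variables satisfy what remains.
With v1 = false, by the same count on the reduced clause set, 4 assignments work.
Total: 3 + 4 = 7.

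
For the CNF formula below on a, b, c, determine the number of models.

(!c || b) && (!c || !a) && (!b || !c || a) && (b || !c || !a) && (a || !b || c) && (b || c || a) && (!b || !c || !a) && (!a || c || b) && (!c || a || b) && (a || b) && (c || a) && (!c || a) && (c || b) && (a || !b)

1

There are 2^3 = 8 truth assignments over (a, b, c).
Check each against the 14 clauses (columns in the order a, b, c):
  F F F  ✗ fails (b || c || a)
  F F T  ✗ fails (!c || b)
  F T F  ✗ fails (a || !b || c)
  F T T  ✗ fails (!b || !c || a)
  T F F  ✗ fails (!a || c || b)
  T F T  ✗ fails (!c || b)
  T T F  ✓ satisfies all
  T T T  ✗ fails (!c || !a)
1 of the 8 rows is a model.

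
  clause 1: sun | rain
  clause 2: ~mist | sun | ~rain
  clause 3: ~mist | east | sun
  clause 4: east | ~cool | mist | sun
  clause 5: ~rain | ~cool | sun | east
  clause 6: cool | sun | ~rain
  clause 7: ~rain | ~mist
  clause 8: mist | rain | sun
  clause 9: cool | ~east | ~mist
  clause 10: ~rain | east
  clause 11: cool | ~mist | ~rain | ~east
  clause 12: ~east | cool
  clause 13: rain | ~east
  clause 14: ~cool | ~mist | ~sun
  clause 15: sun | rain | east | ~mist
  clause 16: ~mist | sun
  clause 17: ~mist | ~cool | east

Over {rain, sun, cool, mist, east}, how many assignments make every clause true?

There are 2^5 = 32 truth assignments over (rain, sun, cool, mist, east).
Split on mist. With mist = 1, the clauses containing mist are satisfied and ~mist drops from the rest; 1 of the 2^4 = 16 assignments to the other variables satisfy what remains.
With mist = 0, by the same count on the reduced clause set, 4 assignments work.
(One model: rain=F, sun=T, cool=F, mist=F, east=F.)
Total: 1 + 4 = 5.

5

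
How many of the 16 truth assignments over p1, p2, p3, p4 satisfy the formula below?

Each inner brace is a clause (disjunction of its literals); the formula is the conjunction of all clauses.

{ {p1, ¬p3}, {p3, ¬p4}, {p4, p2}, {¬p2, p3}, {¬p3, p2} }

2

There are 2^4 = 16 truth assignments over (p1, p2, p3, p4).
Split on p2. With p2 = True, the clauses containing p2 are satisfied and ¬p2 drops from the rest; 2 of the 2^3 = 8 assignments to the other variables satisfy what remains.
With p2 = False, by the same count on the reduced clause set, 0 assignments work.
(One model: p1=T, p2=T, p3=T, p4=F.)
Total: 2 + 0 = 2.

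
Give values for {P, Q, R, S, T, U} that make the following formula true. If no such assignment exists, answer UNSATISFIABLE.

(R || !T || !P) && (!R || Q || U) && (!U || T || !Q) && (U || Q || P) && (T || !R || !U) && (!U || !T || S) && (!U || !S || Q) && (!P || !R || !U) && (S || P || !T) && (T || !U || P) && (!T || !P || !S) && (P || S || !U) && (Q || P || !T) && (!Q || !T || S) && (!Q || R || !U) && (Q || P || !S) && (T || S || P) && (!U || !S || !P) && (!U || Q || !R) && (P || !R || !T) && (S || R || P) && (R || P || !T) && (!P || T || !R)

P: false, Q: true, R: false, S: true, T: false, U: false

Suppose R = false.
Suppose T = false.
Suppose U = false.
Suppose Q = true.
Suppose S = true.
No clause remains; P is free.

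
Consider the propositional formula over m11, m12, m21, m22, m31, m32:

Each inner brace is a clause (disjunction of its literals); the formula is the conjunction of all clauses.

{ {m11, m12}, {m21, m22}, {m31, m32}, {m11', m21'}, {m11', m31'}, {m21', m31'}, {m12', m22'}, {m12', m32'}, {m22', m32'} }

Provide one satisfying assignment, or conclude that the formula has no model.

UNSATISFIABLE

Case m11 = 1:
From the singleton clause (m21'), m21 = 0.
From the singleton clause (m22), m22 = 1.
From the singleton clause (m31'), m31 = 0.
From the singleton clause (m32), m32 = 1.
That conflicts with the unit clause (m32').
Backtrack on m11: now try m11 = 0.
From the singleton clause (m12), m12 = 1.
From the singleton clause (m22'), m22 = 0.
From the singleton clause (m21), m21 = 1.
From the singleton clause (m31'), m31 = 0.
From the singleton clause (m32), m32 = 1.
That conflicts with the unit clause (m32').
Both values of m11 lead to a conflict.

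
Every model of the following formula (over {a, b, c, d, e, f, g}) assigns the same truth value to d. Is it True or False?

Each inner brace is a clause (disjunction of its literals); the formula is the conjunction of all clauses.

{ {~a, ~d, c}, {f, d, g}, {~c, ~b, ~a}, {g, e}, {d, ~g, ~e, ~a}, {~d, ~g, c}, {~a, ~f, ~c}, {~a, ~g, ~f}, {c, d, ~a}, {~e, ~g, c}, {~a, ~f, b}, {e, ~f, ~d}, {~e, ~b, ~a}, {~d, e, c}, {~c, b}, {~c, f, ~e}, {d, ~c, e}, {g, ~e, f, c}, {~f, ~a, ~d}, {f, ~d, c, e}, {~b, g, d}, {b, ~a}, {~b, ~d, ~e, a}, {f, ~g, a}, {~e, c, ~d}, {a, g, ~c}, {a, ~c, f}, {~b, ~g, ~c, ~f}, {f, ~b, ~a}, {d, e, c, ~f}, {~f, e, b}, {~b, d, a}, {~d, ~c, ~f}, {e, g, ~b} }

False

Suppose d = 1.
Branch on a: set a = 0.
Branch on g: set g = 1.
The clause (c) is unit, so c = 1.
The clause (b) is unit, so b = 1.
The clause (~e) is unit, so e = 0.
The clause (~f) is unit, so f = 0.
Now (f) is unsatisfied and unit — conflict.
Backtrack on g: now try g = 0.
The clause (e) is unit, so e = 1.
The clause (~b) is unit, so b = 0.
The clause (~c) is unit, so c = 0.
Now (c) is unsatisfied and unit — conflict.
Both values of g lead to a conflict.
Backtrack on a: now try a = 1.
The clause (c) is unit, so c = 1.
The clause (~b) is unit, so b = 0.
Now (b) is unsatisfied and unit — conflict.
Both values of a lead to a conflict.
So every satisfying assignment has d = False.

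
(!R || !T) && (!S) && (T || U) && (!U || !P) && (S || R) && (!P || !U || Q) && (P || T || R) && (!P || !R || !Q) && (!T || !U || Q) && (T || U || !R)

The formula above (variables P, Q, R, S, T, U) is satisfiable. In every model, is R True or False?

True

Suppose R = false.
Unit clause (!S) forces S = false.
But (S) is also a unit clause — contradiction.
So every satisfying assignment has R = True.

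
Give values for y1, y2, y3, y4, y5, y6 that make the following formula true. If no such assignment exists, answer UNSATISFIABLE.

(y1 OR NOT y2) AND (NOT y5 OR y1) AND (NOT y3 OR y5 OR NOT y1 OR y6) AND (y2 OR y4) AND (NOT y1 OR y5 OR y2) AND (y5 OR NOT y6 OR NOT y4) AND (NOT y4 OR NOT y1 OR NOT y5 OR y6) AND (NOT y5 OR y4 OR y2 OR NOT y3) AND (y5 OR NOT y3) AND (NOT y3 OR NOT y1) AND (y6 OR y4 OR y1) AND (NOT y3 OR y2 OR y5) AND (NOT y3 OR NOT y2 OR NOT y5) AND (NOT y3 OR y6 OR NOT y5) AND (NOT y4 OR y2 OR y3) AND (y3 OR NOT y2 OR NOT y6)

y1 ↦ true, y2 ↦ true, y3 ↦ false, y4 ↦ false, y5 ↦ false, y6 ↦ false

Branch on y1: set y1 = true.
The clause (NOT y3) is unit, so y3 = false.
Branch on y2: set y2 = true.
The clause (NOT y6) is unit, so y6 = false.
Branch on y4: set y4 = false.
Every clause is now satisfied; y5 is unconstrained.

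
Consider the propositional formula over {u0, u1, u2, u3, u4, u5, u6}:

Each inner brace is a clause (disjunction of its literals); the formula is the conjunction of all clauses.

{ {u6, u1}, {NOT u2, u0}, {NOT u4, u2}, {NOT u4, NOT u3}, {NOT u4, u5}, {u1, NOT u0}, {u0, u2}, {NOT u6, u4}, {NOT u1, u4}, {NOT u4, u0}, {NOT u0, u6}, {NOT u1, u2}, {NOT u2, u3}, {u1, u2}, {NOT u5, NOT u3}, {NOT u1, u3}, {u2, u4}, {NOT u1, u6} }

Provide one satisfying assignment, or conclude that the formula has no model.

UNSATISFIABLE

Try u6 = true.
Unit clause (u4) forces u4 = true.
Unit clause (u2) forces u2 = true.
Unit clause (u0) forces u0 = true.
Unit clause (NOT u3) forces u3 = false.
Now (u3) is unsatisfied and unit — conflict.
That branch fails; take u6 = false instead.
Unit clause (u1) forces u1 = true.
Now (NOT u1) is unsatisfied and unit — conflict.
Neither u6 = true nor u6 = false works.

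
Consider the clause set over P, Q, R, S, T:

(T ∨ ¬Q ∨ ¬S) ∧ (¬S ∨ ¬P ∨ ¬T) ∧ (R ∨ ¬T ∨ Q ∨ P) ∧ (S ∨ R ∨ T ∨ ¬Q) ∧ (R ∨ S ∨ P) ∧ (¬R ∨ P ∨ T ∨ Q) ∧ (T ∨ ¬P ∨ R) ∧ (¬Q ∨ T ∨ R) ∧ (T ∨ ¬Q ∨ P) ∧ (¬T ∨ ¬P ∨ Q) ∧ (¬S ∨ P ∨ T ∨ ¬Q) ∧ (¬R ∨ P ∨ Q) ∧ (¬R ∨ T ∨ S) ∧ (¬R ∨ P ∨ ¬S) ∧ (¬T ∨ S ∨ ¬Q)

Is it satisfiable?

Branch on T: set T = True.
Branch on S: set S = True.
The clause (¬P) is unit, so P = False.
The clause (¬R) is unit, so R = False.
The clause (Q) is unit, so Q = True.
All clauses are satisfied.
A satisfying assignment: P: False; Q: True; R: False; S: True; T: True.

Satisfiable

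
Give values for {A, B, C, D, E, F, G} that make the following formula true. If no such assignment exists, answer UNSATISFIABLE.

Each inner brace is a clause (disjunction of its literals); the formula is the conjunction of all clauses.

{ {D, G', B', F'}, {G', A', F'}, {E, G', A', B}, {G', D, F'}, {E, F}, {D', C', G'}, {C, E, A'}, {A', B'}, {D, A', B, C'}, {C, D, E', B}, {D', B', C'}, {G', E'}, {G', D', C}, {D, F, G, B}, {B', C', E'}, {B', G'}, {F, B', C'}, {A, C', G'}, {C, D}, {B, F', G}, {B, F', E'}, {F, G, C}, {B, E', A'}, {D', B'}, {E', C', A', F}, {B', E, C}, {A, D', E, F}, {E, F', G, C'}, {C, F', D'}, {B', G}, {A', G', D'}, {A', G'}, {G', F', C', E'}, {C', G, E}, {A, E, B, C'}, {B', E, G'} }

Branch on E: set E = 1.
Unit clause (G') forces G = 0.
Unit clause (B') forces B = 0.
Unit clause (F') forces F = 0.
Unit clause (D) forces D = 1.
Unit clause (C) forces C = 1.
Unit clause (A') forces A = 0.
All clauses are satisfied.

A=0,  B=0,  C=1,  D=1,  E=1,  F=0,  G=0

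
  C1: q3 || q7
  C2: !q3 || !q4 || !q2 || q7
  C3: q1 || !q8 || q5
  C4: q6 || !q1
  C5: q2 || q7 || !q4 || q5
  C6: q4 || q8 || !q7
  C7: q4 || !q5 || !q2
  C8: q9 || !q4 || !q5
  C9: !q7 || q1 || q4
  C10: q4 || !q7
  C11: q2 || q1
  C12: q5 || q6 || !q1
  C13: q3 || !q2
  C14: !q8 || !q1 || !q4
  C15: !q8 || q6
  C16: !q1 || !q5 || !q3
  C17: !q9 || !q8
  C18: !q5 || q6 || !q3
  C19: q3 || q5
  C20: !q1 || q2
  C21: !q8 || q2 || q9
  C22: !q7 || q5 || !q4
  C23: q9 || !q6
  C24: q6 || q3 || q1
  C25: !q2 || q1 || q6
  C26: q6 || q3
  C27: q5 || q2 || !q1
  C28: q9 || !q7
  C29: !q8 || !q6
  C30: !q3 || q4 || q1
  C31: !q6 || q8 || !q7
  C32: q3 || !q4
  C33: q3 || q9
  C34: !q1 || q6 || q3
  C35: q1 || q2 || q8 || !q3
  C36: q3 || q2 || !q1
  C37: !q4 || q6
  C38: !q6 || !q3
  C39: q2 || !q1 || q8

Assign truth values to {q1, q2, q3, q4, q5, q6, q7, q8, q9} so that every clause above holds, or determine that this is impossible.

Branch on q3: set q3 = true.
The clause (!q6) is unit, so q6 = false.
The clause (!q1) is unit, so q1 = false.
The clause (q2) is unit, so q2 = true.
That conflicts with the unit clause (!q2).
Undo q3 and try q3 = false.
The clause (q7) is unit, so q7 = true.
The clause (q4) is unit, so q4 = true.
That conflicts with the unit clause (!q4).
Neither q3 = true nor q3 = false works.

UNSATISFIABLE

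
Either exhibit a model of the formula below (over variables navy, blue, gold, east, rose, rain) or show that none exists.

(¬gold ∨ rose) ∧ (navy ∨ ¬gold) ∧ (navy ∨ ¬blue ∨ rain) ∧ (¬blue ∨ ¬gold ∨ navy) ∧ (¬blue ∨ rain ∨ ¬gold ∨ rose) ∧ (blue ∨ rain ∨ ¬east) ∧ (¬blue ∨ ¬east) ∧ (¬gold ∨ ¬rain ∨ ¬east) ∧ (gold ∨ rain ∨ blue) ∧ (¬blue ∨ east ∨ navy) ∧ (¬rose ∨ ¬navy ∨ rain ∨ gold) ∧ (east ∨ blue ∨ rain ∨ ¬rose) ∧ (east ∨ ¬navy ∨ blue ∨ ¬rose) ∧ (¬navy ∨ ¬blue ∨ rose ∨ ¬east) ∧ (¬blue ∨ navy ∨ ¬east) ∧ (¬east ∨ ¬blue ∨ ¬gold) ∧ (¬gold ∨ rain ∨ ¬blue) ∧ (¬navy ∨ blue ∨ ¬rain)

Case gold = False:
Case blue = False:
From the singleton clause (rain), rain = True.
From the singleton clause (¬navy), navy = False.
No clause remains; east, rose are free.

navy: False,  blue: False,  gold: False,  east: False,  rose: False,  rain: True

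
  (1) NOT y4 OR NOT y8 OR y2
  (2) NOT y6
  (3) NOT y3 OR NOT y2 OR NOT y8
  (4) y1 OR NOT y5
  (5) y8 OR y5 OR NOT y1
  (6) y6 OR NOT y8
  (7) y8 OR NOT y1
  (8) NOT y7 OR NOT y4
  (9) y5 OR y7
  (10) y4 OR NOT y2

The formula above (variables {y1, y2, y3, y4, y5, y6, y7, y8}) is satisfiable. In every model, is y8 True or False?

Suppose y8 = true.
Unit clause (NOT y6) forces y6 = false.
That conflicts with the unit clause (y6).
So every satisfying assignment has y8 = False.

False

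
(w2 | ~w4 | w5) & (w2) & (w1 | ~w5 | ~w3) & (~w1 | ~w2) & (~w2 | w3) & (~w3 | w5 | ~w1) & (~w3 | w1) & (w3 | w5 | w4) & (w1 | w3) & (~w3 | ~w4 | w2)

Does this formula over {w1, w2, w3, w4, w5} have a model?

(w2) alone gives w2 = 1.
(~w1) alone gives w1 = 0.
(w3) alone gives w3 = 1.
That conflicts with the unit clause (~w3).
No assignment satisfies every clause.

No, unsatisfiable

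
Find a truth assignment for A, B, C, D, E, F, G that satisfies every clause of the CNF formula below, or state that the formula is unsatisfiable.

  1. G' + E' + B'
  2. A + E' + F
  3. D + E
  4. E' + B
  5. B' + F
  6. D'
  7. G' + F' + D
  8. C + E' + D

(D') alone gives D = 0.
(E) alone gives E = 1.
(B) alone gives B = 1.
(G') alone gives G = 0.
(F) alone gives F = 1.
(C) alone gives C = 1.
All clauses hold; A can take either value.

A=1, B=1, C=1, D=0, E=1, F=1, G=0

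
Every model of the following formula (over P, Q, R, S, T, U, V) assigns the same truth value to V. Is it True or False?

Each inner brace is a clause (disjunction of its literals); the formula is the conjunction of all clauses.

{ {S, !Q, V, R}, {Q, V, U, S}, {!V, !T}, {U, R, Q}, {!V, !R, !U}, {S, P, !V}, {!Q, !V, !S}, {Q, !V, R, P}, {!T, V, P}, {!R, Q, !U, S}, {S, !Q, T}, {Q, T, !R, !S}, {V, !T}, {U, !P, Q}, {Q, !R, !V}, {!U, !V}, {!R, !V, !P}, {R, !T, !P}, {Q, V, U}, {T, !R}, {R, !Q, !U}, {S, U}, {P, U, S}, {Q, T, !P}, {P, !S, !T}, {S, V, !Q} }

False

Suppose V = true.
From the singleton clause (!T), T = false.
From the singleton clause (!U), U = false.
From the singleton clause (!R), R = false.
From the singleton clause (Q), Q = true.
From the singleton clause (!S), S = false.
That conflicts with the unit clause (S).
So every satisfying assignment has V = False.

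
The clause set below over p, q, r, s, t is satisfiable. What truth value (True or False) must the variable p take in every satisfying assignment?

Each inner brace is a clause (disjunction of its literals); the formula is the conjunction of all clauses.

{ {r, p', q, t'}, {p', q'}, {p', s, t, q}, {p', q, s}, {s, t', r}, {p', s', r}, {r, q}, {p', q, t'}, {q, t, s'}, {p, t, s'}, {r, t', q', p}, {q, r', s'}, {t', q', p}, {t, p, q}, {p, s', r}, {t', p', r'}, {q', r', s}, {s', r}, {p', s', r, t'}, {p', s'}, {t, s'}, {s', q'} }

Suppose p = 1.
The clause (q') is unit, so q = 0.
The clause (s) is unit, so s = 1.
Now (s') is unsatisfied and unit — conflict.
So every satisfying assignment has p = False.

False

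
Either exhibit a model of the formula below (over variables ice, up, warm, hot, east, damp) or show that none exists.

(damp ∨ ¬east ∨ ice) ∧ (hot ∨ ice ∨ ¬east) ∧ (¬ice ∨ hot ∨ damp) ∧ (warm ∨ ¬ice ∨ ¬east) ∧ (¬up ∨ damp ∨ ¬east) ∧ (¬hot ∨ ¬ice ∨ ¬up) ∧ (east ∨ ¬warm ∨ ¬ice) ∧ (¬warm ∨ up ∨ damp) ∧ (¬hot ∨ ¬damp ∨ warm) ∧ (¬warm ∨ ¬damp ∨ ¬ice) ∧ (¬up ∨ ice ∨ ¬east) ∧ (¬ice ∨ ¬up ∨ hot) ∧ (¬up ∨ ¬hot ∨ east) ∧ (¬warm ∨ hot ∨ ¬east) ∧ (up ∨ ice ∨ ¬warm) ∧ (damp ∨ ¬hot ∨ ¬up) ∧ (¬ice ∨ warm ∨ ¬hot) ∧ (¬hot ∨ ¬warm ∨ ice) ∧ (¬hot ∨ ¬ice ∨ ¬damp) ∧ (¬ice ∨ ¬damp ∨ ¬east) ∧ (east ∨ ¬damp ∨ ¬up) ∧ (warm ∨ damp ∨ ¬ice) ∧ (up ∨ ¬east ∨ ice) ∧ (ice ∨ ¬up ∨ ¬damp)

ice ↦ False; up ↦ False; warm ↦ False; hot ↦ False; east ↦ False; damp ↦ False

Try damp = False.
Try east = False.
Try ice = False.
Try warm = False.
Try up = False.
No clause remains; hot is free.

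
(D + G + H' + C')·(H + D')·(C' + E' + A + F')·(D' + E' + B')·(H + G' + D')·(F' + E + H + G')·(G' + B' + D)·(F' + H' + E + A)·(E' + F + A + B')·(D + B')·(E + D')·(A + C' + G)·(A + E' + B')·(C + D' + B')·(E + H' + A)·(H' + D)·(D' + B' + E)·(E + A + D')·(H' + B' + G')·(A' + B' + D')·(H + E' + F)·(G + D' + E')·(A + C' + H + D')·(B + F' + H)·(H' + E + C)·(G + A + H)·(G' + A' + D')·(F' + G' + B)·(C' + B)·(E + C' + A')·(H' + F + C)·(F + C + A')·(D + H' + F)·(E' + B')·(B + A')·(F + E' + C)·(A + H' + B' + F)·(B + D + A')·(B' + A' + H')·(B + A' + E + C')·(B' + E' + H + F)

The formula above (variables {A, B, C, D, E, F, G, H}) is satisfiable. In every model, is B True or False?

Suppose B = 1.
From the singleton clause (D), D = 1.
From the singleton clause (H), H = 1.
From the singleton clause (E'), E = 0.
Now (E) is unsatisfied and unit — conflict.
So every satisfying assignment has B = False.

False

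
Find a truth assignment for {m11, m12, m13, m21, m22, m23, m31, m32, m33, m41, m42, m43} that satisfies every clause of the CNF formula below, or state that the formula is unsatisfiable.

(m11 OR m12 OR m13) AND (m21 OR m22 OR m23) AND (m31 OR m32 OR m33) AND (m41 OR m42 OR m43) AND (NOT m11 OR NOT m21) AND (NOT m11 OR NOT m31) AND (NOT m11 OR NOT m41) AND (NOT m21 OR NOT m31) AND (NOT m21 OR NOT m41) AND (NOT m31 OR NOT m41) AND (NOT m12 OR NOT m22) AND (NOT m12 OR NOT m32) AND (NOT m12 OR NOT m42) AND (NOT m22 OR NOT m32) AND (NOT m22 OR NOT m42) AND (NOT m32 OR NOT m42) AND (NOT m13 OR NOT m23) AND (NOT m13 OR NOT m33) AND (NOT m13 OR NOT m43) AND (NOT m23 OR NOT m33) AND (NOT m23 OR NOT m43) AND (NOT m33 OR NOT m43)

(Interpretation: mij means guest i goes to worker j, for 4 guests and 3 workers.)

UNSATISFIABLE

Try m11 = false.
Try m12 = true.
(NOT m22) alone gives m22 = false.
(NOT m32) alone gives m32 = false.
(NOT m42) alone gives m42 = false.
Try m21 = true.
(NOT m31) alone gives m31 = false.
(m33) alone gives m33 = true.
(NOT m41) alone gives m41 = false.
(m43) alone gives m43 = true.
But (NOT m43) is also a unit clause — contradiction.
That branch fails; take m21 = false instead.
(m23) alone gives m23 = true.
(NOT m13) alone gives m13 = false.
(NOT m33) alone gives m33 = false.
(m31) alone gives m31 = true.
(NOT m41) alone gives m41 = false.
(m43) alone gives m43 = true.
But (NOT m43) is also a unit clause — contradiction.
Neither m21 = true nor m21 = false works.
That branch fails; take m12 = false instead.
(m13) alone gives m13 = true.
(NOT m23) alone gives m23 = false.
(NOT m33) alone gives m33 = false.
(NOT m43) alone gives m43 = false.
Try m21 = true.
(NOT m31) alone gives m31 = false.
(m32) alone gives m32 = true.
(NOT m41) alone gives m41 = false.
(m42) alone gives m42 = true.
But (NOT m42) is also a unit clause — contradiction.
That branch fails; take m21 = false instead.
(m22) alone gives m22 = true.
(NOT m32) alone gives m32 = false.
(m31) alone gives m31 = true.
(NOT m41) alone gives m41 = false.
(m42) alone gives m42 = true.
But (NOT m42) is also a unit clause — contradiction.
Neither m21 = true nor m21 = false works.
Neither m12 = true nor m12 = false works.
That branch fails; take m11 = true instead.
(NOT m21) alone gives m21 = false.
(NOT m31) alone gives m31 = false.
(NOT m41) alone gives m41 = false.
Try m22 = true.
(NOT m12) alone gives m12 = false.
(NOT m32) alone gives m32 = false.
(m33) alone gives m33 = true.
(NOT m42) alone gives m42 = false.
(m43) alone gives m43 = true.
But (NOT m43) is also a unit clause — contradiction.
That branch fails; take m22 = false instead.
(m23) alone gives m23 = true.
(NOT m13) alone gives m13 = false.
(NOT m33) alone gives m33 = false.
(m32) alone gives m32 = true.
(NOT m12) alone gives m12 = false.
(NOT m42) alone gives m42 = false.
(m43) alone gives m43 = true.
But (NOT m43) is also a unit clause — contradiction.
Neither m22 = true nor m22 = false works.
Neither m11 = true nor m11 = false works.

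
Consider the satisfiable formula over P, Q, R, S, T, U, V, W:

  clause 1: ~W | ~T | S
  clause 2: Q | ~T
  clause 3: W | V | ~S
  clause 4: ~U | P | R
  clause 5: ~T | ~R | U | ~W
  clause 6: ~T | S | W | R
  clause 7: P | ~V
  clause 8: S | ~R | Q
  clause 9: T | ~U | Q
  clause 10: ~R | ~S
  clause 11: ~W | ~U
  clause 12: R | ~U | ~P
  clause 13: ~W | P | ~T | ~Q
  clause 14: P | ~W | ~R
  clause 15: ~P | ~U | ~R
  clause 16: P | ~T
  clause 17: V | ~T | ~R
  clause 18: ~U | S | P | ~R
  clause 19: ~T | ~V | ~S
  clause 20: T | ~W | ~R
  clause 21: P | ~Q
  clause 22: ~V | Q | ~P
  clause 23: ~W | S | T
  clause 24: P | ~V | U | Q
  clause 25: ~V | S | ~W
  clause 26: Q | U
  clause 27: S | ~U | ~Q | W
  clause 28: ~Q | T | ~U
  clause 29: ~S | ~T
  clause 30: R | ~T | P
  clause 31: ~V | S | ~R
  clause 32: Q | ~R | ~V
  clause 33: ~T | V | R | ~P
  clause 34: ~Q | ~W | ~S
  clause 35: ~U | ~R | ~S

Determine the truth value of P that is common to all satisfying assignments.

Suppose P = 0.
Unit clause (~V) forces V = 0.
Unit clause (~T) forces T = 0.
Unit clause (~Q) forces Q = 0.
Unit clause (~U) forces U = 0.
Now (U) is unsatisfied and unit — conflict.
So every satisfying assignment has P = True.

True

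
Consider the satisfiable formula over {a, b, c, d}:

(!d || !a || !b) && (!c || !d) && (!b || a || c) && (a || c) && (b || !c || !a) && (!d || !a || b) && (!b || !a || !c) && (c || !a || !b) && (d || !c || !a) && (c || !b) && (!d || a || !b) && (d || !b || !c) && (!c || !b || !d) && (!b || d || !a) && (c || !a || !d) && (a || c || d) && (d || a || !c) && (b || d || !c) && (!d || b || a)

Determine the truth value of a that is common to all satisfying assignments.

True

Suppose a = false.
(c) alone gives c = true.
(!d) alone gives d = false.
But (d) is also a unit clause — contradiction.
So every satisfying assignment has a = True.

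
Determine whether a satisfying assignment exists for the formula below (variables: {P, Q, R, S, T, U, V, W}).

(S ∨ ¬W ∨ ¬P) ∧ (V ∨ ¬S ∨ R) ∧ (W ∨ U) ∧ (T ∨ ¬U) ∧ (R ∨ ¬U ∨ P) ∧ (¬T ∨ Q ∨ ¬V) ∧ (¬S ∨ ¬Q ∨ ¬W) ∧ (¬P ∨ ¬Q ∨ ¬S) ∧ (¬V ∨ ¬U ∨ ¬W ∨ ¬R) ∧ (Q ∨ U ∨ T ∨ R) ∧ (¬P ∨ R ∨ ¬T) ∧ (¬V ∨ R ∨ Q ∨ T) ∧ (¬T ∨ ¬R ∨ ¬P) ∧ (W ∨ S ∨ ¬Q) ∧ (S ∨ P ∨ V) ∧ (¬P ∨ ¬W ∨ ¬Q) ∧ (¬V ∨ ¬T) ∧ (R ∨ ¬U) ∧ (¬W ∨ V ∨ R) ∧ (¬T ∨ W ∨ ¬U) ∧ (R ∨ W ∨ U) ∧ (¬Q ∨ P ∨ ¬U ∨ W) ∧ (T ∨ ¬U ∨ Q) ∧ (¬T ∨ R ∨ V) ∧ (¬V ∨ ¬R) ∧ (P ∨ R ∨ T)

Try W = True.
Try S = True.
From the singleton clause (¬Q), Q = False.
Try V = False.
From the singleton clause (R), R = True.
Try T = True.
From the singleton clause (¬P), P = False.
No clause remains; U is free.
A satisfying assignment: P=False, Q=False, R=True, S=True, T=True, U=True, V=False, W=True.

Satisfiable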